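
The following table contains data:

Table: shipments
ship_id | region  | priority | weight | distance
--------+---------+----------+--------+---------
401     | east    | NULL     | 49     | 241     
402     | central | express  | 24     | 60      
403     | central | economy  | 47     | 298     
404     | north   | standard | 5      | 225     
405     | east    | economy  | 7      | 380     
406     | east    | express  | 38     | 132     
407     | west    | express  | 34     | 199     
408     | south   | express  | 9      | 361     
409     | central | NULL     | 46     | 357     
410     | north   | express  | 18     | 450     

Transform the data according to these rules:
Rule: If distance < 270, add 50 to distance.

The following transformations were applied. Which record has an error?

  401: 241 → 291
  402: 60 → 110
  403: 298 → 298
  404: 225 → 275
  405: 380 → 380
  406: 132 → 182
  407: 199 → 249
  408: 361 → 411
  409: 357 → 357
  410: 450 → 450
Record 408 has an error. The correct transformed value should be 361, not 411.

Step 1: Check each record against the rule
Step 2: Record 408 has distance = 361
Step 3: Since 361 >= 270, the bonus should not have been applied
Step 4: Correct value = 361, but claimed value = 411
Conclusion: Record 408 has the error.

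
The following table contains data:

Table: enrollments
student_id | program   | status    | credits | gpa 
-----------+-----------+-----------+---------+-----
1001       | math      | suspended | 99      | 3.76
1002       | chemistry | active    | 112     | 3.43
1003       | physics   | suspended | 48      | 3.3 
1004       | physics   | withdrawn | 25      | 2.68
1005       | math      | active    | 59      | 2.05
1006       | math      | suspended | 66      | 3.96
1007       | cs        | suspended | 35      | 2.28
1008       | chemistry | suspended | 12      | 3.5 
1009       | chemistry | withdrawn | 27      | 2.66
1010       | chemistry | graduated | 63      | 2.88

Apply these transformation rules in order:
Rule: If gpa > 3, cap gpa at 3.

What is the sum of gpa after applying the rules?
27.55

Step 1: 5 records have gpa > 3
Step 2: These records originally summed to 17.95
Step 3: After capping: 5 × 3 = 15
Step 4: Unaffected records sum: 12.55
Step 5: Final sum = 15 + 12.55 = 27.55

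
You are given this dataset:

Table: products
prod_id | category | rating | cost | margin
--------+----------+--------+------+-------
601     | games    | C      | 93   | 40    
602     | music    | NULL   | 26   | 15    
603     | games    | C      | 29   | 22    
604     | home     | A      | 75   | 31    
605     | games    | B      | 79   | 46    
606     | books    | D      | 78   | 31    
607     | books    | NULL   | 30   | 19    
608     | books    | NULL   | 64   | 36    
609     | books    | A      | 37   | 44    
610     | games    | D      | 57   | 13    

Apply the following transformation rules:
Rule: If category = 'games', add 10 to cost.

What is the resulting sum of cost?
608

Step 1: Count records where category = 'games': 4
Step 2: Total bonus added: 4 × 10 = 40
Step 3: Original sum of cost: 568
Step 4: Final sum = 568 + 40 = 608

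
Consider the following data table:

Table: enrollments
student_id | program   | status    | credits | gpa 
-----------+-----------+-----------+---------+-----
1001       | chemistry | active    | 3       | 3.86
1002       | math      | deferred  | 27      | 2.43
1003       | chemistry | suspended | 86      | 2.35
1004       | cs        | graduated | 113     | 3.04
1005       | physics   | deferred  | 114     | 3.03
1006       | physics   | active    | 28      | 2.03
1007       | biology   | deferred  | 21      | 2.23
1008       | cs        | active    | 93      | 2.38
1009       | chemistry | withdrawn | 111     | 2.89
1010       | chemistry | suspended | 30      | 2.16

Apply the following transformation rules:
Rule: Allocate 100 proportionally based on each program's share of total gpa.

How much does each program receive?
biology: 8.45, chemistry: 42.65, cs: 20.53, math: 9.2, physics: 19.17

Step 1: Calculate total gpa = 26.4
Step 2: Calculate each program's proportion:
  biology: 2.23/26.4 = 8.45% → 8.45
  chemistry: 11.26/26.4 = 42.65% → 42.65
  cs: 5.42/26.4 = 20.53% → 20.53
  math: 2.43/26.4 = 9.20% → 9.2
  physics: 5.06/26.4 = 19.17% → 19.17
Step 3: Verify: sum of allocations ≈ 100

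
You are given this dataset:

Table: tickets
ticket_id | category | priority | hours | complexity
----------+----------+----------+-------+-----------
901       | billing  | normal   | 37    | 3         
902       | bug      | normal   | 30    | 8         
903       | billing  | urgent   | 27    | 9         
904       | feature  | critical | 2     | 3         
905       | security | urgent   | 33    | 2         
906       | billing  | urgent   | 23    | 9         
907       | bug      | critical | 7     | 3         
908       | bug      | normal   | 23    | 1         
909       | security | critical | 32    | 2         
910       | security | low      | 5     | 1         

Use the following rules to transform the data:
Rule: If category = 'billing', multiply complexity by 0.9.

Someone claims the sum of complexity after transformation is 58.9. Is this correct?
No, the correct result is 38.9.

Step 1: Calculate the correct sum after transformation
Step 2: Apply multiplier 0.9 to records where category = 'billing'
Step 3: Correct result = 38.9
Step 4: Claimed result = 58.9
Step 5: 38.9 ≠ 58.9
Conclusion: The claimed result is incorrect. The correct answer is 38.9.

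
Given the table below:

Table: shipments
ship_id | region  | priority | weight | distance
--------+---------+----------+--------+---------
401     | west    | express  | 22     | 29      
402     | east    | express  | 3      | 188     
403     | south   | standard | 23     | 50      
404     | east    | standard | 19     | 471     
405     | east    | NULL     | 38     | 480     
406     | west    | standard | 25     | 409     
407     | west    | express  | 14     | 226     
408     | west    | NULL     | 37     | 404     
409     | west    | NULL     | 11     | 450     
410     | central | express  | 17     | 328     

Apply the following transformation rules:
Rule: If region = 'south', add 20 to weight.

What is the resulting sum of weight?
229

Step 1: Count records where region = 'south': 1
Step 2: Total bonus added: 1 × 20 = 20
Step 3: Original sum of weight: 209
Step 4: Final sum = 209 + 20 = 229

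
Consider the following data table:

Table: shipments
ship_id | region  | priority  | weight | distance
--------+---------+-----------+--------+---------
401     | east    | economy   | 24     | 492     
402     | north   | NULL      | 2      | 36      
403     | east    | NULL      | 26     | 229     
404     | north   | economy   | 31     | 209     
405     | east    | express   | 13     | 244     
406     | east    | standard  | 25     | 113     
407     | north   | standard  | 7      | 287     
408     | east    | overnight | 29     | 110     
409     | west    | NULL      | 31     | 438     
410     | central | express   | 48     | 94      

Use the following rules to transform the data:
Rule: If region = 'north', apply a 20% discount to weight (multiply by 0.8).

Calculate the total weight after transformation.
228.0

Step 1: Records with region = 'north' have total weight = 40
Step 2: Apply multiplier: 40 × 0.8 = 32.0
Step 3: Other records total: 196
Step 4: Final sum = 32.0 + 196 = 228.0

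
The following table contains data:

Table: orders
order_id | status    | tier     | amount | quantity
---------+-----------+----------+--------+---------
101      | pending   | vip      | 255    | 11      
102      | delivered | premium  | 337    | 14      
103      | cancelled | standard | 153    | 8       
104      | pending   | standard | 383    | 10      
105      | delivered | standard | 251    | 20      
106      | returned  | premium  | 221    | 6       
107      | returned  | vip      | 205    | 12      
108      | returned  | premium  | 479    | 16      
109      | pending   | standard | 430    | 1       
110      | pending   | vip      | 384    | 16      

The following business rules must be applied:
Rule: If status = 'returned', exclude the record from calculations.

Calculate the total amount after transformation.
2193

Step 1: Identify records where status = 'returned'
Step 2: The excluded records sum to 905
Step 3: Original total amount = 3098
Step 4: Remaining total = 3098 - 905 = 2193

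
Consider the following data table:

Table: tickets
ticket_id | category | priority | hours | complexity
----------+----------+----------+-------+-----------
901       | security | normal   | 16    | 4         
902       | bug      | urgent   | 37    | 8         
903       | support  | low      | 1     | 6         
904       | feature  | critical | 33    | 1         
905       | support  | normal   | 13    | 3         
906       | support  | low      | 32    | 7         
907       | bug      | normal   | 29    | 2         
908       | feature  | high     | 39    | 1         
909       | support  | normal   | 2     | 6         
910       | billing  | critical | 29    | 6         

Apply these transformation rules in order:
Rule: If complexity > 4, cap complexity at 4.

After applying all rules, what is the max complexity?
4

Step 1: Original maximum complexity = 8
Step 2: Apply cap at 4
Step 3: 5 records had complexity > 4 and were capped
Step 4: Maximum after transformation = 4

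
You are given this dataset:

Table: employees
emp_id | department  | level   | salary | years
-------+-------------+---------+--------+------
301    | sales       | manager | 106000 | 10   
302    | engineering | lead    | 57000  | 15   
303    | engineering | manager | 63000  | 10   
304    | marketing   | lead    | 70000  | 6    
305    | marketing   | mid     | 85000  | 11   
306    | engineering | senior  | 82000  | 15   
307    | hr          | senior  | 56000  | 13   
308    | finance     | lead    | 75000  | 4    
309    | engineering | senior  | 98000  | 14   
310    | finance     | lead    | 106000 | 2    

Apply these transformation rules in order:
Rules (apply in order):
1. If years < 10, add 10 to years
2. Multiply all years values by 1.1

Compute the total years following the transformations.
143.0

Step 1: Apply Rule 1 - Add 10 to records with years < 10
  - 3 records affected: 12 + (3 × 10) = 42
  - Unaffected records: 88
  - Sum after Rule 1: 130
Step 2: Apply Rule 2 - Multiply all by 1.1
  - 130 × 1.1 = 143.0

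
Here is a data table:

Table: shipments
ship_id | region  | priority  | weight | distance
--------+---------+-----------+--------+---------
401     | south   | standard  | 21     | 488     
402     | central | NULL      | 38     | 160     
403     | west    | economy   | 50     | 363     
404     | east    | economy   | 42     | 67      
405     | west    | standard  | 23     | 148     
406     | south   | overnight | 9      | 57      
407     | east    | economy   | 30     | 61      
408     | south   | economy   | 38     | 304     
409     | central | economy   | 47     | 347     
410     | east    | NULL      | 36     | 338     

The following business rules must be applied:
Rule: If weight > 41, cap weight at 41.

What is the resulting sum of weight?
318

Step 1: 3 records have weight > 41
Step 2: These records originally summed to 139
Step 3: After capping: 3 × 41 = 123
Step 4: Unaffected records sum: 195
Step 5: Final sum = 123 + 195 = 318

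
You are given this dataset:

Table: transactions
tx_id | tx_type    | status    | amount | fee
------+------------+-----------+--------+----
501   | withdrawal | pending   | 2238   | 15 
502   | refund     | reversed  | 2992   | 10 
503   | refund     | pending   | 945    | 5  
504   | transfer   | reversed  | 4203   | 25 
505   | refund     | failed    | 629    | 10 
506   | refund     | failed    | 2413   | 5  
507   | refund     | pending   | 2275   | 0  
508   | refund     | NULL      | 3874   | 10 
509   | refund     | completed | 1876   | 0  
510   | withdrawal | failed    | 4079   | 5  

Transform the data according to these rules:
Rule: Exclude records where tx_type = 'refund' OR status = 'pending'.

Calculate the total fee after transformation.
30

Step 1: Find records where tx_type = 'refund' OR status = 'pending'
Step 2: 8 records match, summing to 55
Step 3: Original sum: 85
Step 4: Remaining sum = 85 - 55 = 30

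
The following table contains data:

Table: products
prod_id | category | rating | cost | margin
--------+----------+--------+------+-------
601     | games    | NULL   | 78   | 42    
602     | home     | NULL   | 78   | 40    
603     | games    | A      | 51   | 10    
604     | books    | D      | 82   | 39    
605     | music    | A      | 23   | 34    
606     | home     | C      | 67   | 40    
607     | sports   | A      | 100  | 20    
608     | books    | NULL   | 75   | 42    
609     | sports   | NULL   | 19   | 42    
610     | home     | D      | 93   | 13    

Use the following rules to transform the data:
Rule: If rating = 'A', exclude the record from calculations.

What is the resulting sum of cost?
492

Step 1: Identify records where rating = 'A'
Step 2: The excluded records sum to 174
Step 3: Original total cost = 666
Step 4: Remaining total = 666 - 174 = 492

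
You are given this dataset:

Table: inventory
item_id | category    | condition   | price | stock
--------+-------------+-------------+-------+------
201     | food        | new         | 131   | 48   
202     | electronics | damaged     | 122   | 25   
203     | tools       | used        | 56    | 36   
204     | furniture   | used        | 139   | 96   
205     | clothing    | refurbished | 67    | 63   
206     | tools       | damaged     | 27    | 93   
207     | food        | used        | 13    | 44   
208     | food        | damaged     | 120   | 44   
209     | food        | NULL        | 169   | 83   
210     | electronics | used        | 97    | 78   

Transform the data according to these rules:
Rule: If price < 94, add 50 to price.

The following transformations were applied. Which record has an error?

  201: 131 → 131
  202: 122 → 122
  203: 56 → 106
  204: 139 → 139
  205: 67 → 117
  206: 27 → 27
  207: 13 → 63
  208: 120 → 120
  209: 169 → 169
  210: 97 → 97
Record 206 has an error. The correct transformed value should be 77, not 27.

Step 1: Check each record against the rule
Step 2: Record 206 has price = 27
Step 3: Since 27 < 94, the bonus should have been applied
Step 4: Correct value = 77, but claimed value = 27
Conclusion: Record 206 has the error.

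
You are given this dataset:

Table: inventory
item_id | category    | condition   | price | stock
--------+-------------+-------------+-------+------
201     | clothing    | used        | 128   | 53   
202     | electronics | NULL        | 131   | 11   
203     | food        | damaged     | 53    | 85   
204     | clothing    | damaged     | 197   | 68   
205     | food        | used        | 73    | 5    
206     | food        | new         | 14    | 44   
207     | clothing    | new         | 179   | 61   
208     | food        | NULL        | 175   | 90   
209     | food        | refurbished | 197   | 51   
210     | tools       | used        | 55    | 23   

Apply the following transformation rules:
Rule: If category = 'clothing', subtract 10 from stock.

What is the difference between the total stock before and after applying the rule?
30

Step 1: Original sum of stock = 491
Step 2: 3 records have category = 'clothing'
Step 3: Each affected record changes by -10
Step 4: Total change = 3 × -10 = -30
Step 5: New sum = 491 + -30 = 461
Step 6: Difference = |461 - 491| = 30
        (Sum decreased by 30)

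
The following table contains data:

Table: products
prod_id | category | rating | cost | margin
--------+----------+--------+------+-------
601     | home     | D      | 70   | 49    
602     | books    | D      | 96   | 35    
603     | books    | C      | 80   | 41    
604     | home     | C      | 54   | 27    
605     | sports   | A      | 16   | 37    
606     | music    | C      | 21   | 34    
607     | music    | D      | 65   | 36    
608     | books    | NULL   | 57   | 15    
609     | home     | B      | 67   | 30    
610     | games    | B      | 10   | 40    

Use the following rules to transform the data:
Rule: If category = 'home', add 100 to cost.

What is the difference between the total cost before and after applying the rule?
300

Step 1: Original sum of cost = 536
Step 2: 3 records have category = 'home'
Step 3: Each affected record changes by 100
Step 4: Total change = 3 × 100 = 300
Step 5: New sum = 536 + 300 = 836
Step 6: Difference = |836 - 536| = 300
        (Sum increased by 300)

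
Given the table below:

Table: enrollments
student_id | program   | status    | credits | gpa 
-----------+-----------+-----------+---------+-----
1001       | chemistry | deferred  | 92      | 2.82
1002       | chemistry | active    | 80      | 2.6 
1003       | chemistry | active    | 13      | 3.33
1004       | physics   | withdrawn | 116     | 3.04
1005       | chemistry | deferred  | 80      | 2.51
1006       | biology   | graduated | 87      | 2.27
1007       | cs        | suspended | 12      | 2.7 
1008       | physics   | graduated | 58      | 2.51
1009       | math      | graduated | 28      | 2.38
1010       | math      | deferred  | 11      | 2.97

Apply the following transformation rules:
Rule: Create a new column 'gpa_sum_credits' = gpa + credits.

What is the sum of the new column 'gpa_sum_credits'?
604.13

Step 1: For each record, compute gpa + credits
Example calculations:
  2.82 + 92 = 94.82
  2.6 + 80 = 82.6
  3.33 + 13 = 16.33
  ...
Step 2: Sum all derived values
Step 3: Total = 604.13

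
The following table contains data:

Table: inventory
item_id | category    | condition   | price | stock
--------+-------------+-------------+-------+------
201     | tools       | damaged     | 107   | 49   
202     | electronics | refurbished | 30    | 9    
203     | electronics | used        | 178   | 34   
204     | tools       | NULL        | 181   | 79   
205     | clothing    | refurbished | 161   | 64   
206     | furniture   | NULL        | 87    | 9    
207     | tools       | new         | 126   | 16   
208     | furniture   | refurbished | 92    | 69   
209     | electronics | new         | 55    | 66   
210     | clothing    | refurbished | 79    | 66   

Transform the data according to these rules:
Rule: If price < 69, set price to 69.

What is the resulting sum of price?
1149

Step 1: 2 records have price < 69
Step 2: These records originally summed to 85
Step 3: After setting to minimum: 2 × 69 = 138
Step 4: Unaffected records sum: 1011
Step 5: Final sum = 138 + 1011 = 1149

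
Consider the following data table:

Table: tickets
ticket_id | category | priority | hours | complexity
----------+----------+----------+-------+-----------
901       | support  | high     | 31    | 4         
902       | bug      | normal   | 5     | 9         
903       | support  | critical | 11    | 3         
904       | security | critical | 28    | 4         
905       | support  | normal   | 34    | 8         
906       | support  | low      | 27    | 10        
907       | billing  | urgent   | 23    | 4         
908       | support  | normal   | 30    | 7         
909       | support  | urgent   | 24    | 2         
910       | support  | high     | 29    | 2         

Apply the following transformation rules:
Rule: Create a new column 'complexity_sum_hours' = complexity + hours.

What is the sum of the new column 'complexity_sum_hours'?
295

Step 1: For each record, compute complexity + hours
Example calculations:
  4 + 31 = 35
  9 + 5 = 14
  3 + 11 = 14
  ...
Step 2: Sum all derived values
Step 3: Total = 295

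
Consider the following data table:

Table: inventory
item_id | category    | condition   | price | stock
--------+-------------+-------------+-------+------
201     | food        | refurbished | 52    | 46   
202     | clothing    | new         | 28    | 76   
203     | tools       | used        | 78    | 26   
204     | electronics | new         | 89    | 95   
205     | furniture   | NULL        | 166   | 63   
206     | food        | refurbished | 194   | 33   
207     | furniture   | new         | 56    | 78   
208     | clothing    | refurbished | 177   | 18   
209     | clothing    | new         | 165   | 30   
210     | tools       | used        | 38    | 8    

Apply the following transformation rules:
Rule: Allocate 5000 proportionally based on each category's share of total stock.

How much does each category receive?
clothing: 1310.78, electronics: 1004.23, food: 835.1, furniture: 1490.49, tools: 359.41

Step 1: Calculate total stock = 473
Step 2: Calculate each category's proportion:
  clothing: 124/473 = 26.22% → 1310.78
  electronics: 95/473 = 20.08% → 1004.23
  food: 79/473 = 16.70% → 835.1
  furniture: 141/473 = 29.81% → 1490.49
  tools: 34/473 = 7.19% → 359.41
Step 3: Verify: sum of allocations ≈ 5000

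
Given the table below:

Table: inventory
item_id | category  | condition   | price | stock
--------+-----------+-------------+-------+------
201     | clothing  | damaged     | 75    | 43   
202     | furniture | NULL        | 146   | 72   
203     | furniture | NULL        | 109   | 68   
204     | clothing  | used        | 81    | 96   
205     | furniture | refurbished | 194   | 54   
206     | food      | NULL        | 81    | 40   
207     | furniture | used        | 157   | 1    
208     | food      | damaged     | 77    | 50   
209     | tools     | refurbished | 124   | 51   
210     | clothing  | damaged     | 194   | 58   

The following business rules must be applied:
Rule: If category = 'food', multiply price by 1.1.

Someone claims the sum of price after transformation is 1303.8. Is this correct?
No, the correct result is 1253.8.

Step 1: Calculate the correct sum after transformation
Step 2: Apply multiplier 1.1 to records where category = 'food'
Step 3: Correct result = 1253.8
Step 4: Claimed result = 1303.8
Step 5: 1253.8 ≠ 1303.8
Conclusion: The claimed result is incorrect. The correct answer is 1253.8.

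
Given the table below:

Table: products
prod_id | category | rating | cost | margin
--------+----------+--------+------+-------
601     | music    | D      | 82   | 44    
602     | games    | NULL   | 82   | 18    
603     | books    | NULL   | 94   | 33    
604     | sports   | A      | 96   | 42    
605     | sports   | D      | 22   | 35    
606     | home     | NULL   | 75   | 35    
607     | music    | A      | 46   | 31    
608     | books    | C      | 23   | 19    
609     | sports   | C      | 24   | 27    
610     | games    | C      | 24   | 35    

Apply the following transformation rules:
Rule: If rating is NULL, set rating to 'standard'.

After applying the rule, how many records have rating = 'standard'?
3

Step 1: Count records where rating IS NULL
Step 2: Found 3 records with NULL rating
Step 3: These records will have rating set to 'standard'
Step 4: Records already having rating = 'standard': 0
Step 5: Answer: 3 + 0 = 3 records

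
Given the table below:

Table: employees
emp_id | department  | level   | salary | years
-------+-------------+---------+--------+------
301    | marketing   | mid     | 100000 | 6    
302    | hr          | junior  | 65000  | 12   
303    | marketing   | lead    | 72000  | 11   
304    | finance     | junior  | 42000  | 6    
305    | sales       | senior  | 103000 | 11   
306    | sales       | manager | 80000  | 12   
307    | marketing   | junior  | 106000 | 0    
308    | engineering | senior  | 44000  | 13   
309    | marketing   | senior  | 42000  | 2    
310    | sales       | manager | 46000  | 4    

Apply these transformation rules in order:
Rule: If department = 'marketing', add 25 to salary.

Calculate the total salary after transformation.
700100

Step 1: Count records where department = 'marketing': 4
Step 2: Total bonus added: 4 × 25 = 100
Step 3: Original sum of salary: 700000
Step 4: Final sum = 700000 + 100 = 700100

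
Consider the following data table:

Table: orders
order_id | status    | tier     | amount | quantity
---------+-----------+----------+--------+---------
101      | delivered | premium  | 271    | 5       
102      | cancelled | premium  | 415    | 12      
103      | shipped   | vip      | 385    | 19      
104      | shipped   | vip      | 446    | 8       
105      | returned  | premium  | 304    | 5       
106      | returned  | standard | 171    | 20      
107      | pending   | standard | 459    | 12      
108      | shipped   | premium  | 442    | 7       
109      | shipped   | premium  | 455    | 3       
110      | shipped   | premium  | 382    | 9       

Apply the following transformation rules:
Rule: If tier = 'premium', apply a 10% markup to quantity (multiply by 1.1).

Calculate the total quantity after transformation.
104.1

Step 1: Records with tier = 'premium' have total quantity = 41
Step 2: Apply multiplier: 41 × 1.1 = 45.1
Step 3: Other records total: 59
Step 4: Final sum = 45.1 + 59 = 104.1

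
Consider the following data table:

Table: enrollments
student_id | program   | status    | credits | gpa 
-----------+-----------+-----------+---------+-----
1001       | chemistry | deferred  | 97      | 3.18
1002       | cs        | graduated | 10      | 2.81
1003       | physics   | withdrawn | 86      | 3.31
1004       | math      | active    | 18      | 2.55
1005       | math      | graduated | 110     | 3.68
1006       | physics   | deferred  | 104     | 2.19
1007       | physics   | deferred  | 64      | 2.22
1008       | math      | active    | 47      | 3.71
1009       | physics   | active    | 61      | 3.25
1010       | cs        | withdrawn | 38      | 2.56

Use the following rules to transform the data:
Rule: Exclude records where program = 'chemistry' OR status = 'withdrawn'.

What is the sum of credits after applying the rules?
414

Step 1: Find records where program = 'chemistry' OR status = 'withdrawn'
Step 2: 3 records match, summing to 221
Step 3: Original sum: 635
Step 4: Remaining sum = 635 - 221 = 414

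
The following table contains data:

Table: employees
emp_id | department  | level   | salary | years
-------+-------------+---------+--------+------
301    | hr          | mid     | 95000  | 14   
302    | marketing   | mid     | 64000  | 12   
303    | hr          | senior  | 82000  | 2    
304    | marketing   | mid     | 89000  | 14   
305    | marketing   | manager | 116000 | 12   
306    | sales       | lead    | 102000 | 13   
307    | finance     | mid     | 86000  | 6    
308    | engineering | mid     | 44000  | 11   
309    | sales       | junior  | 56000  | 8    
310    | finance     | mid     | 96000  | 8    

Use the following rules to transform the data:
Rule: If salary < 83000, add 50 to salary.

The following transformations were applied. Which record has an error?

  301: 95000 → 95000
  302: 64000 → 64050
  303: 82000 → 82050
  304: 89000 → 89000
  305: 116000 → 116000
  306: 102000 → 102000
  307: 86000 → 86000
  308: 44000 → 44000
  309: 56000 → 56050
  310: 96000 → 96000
Record 308 has an error. The correct transformed value should be 44050, not 44000.

Step 1: Check each record against the rule
Step 2: Record 308 has salary = 44000
Step 3: Since 44000 < 83000, the bonus should have been applied
Step 4: Correct value = 44050, but claimed value = 44000
Conclusion: Record 308 has the error.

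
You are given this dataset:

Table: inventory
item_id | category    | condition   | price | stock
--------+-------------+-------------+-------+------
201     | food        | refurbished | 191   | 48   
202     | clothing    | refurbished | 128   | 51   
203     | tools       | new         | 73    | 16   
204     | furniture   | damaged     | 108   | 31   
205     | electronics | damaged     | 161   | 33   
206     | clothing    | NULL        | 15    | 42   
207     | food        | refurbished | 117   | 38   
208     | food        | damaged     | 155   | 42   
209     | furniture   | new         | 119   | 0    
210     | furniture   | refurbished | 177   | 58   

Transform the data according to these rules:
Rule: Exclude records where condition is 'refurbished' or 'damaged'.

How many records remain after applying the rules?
3

Step 1: Count records to exclude
  - 4 (refurbished) + 3 (damaged) = 7 records
Step 2: Total records: 10
Step 3: Remaining = 10 - 7 = 3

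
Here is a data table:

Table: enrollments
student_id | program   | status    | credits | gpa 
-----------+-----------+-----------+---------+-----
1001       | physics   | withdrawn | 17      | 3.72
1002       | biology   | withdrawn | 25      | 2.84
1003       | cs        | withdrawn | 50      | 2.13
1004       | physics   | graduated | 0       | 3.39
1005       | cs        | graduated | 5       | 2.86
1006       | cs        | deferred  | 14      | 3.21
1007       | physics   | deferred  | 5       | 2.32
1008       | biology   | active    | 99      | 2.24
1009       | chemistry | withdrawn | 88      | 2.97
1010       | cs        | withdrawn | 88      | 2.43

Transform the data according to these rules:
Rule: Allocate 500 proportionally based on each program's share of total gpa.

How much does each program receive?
biology: 90.36, chemistry: 52.83, cs: 189.08, physics: 167.73

Step 1: Calculate total gpa = 28.11
Step 2: Calculate each program's proportion:
  biology: 5.08/28.11 = 18.07% → 90.36
  chemistry: 2.97/28.11 = 10.57% → 52.83
  cs: 10.63/28.11 = 37.82% → 189.08
  physics: 9.43/28.11 = 33.55% → 167.73
Step 3: Verify: sum of allocations ≈ 500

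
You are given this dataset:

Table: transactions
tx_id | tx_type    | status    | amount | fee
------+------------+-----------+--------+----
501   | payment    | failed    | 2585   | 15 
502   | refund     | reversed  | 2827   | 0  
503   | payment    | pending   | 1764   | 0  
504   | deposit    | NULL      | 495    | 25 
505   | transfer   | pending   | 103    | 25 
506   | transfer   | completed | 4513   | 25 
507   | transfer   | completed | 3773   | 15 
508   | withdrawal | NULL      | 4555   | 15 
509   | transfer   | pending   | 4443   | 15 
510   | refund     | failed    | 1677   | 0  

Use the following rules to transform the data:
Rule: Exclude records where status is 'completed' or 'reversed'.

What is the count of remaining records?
7

Step 1: Count records to exclude
  - 2 (completed) + 1 (reversed) = 3 records
Step 2: Total records: 10
Step 3: Remaining = 10 - 3 = 7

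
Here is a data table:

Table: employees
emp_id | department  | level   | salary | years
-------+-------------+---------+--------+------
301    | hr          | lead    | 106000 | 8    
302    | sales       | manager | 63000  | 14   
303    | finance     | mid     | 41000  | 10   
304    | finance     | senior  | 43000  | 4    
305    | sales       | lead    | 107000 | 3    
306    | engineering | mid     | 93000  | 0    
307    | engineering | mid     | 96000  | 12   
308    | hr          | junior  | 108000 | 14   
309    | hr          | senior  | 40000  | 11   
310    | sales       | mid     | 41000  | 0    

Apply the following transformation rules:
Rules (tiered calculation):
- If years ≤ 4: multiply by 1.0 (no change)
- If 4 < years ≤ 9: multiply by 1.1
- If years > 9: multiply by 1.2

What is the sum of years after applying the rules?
89.0

Step 1: Tier 1 (years ≤ 4): 4 records, sum = 7 × 1.0 = 7.0
Step 2: Tier 2 (4 < years ≤ 9): 1 records, sum = 8 × 1.1 = 8.8
Step 3: Tier 3 (years > 9): 5 records, sum = 61 × 1.2 = 73.2
Step 4: Final sum = 7.0 + 8.8 + 73.2 = 89.0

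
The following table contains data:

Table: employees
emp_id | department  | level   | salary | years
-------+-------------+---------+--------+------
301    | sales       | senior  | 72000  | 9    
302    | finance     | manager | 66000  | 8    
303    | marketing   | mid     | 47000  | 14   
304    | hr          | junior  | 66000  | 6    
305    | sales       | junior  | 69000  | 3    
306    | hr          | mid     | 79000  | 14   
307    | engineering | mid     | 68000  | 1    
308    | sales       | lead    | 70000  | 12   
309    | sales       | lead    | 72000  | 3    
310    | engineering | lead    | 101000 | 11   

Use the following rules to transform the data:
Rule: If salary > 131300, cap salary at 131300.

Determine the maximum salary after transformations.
101000

Step 1: Original maximum salary = 101000
Step 2: Check cap of 131300 against maximum
Step 3: No records exceed the cap (max 101000 <= cap 131300), so no capping applies
Step 4: Maximum after transformation = 101000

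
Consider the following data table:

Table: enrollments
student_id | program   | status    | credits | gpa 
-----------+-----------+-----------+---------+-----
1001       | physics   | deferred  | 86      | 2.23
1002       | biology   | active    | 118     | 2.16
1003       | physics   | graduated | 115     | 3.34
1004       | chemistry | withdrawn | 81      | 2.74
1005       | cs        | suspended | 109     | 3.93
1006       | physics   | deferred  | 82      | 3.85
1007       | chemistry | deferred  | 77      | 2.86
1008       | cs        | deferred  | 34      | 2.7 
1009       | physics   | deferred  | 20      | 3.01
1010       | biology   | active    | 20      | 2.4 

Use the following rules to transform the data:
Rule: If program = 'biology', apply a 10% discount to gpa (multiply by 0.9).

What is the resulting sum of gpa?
28.76

Step 1: Records with program = 'biology' have total gpa = 4.56
Step 2: Apply multiplier: 4.56 × 0.9 = 4.1
Step 3: Other records total: 24.66
Step 4: Final sum = 4.1 + 24.66 = 28.76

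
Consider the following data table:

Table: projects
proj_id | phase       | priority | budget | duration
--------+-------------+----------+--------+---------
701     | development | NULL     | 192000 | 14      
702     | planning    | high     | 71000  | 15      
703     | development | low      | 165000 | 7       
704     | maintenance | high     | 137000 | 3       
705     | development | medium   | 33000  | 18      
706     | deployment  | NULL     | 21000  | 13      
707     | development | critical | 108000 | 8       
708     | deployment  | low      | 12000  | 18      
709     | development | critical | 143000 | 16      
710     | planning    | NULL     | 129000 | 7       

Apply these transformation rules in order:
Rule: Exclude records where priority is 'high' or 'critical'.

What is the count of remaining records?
6

Step 1: Count records to exclude
  - 2 (high) + 2 (critical) = 4 records
Step 2: Total records: 10
Step 3: Remaining = 10 - 4 = 6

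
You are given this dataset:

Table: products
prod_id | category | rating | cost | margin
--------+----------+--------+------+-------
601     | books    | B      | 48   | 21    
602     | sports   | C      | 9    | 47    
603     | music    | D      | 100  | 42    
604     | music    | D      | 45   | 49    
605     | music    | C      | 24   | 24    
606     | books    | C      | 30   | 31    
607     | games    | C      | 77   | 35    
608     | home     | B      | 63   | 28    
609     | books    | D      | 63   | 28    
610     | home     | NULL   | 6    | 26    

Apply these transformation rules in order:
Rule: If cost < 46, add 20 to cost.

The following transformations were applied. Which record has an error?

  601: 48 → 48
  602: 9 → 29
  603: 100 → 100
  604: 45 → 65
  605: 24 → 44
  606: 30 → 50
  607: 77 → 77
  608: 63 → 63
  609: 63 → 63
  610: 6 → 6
Record 610 has an error. The correct transformed value should be 26, not 6.

Step 1: Check each record against the rule
Step 2: Record 610 has cost = 6
Step 3: Since 6 < 46, the bonus should have been applied
Step 4: Correct value = 26, but claimed value = 6
Conclusion: Record 610 has the error.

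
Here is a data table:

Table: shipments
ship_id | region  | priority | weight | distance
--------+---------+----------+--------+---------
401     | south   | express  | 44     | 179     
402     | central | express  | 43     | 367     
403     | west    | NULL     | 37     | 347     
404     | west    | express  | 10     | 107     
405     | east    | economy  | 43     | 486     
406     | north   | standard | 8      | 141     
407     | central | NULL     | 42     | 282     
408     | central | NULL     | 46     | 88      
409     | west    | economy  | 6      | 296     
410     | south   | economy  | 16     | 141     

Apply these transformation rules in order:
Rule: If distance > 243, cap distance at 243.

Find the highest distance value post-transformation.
243

Step 1: Original maximum distance = 486
Step 2: Apply cap at 243
Step 3: 5 records had distance > 243 and were capped
Step 4: Maximum after transformation = 243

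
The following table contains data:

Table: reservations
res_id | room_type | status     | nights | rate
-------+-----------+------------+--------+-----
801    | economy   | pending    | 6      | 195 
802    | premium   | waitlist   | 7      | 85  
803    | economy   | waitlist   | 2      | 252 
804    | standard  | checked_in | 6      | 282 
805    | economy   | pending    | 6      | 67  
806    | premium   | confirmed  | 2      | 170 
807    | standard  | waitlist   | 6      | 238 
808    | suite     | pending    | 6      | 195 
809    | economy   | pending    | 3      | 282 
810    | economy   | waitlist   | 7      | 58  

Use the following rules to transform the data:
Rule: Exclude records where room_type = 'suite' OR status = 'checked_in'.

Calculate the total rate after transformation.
1347

Step 1: Find records where room_type = 'suite' OR status = 'checked_in'
Step 2: 2 records match, summing to 477
Step 3: Original sum: 1824
Step 4: Remaining sum = 1824 - 477 = 1347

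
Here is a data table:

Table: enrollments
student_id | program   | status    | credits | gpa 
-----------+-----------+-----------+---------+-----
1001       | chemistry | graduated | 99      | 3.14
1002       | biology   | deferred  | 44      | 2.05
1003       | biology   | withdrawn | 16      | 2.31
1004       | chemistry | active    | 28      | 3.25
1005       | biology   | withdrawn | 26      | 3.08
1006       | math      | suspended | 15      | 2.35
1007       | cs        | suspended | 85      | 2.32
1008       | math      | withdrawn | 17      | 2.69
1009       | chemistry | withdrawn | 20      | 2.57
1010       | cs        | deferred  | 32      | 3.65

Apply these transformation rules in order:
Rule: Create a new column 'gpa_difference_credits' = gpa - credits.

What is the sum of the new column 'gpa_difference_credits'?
-354.59

Step 1: For each record, compute gpa - credits
Example calculations:
  3.14 - 99 = -95.86
  2.05 - 44 = -41.95
  2.31 - 16 = -13.69
  ...
Step 2: Sum all derived values
Step 3: Total = -354.59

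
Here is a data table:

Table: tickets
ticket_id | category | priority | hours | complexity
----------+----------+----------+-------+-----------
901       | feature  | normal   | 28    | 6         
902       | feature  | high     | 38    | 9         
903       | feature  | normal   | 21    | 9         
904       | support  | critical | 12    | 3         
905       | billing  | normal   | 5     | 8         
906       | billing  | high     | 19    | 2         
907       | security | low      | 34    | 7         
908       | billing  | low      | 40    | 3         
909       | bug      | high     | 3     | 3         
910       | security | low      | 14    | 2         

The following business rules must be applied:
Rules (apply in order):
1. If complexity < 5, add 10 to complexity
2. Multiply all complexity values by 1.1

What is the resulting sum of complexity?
112.2

Step 1: Apply Rule 1 - Add 10 to records with complexity < 5
  - 5 records affected: 13 + (5 × 10) = 63
  - Unaffected records: 39
  - Sum after Rule 1: 102
Step 2: Apply Rule 2 - Multiply all by 1.1
  - 102 × 1.1 = 112.2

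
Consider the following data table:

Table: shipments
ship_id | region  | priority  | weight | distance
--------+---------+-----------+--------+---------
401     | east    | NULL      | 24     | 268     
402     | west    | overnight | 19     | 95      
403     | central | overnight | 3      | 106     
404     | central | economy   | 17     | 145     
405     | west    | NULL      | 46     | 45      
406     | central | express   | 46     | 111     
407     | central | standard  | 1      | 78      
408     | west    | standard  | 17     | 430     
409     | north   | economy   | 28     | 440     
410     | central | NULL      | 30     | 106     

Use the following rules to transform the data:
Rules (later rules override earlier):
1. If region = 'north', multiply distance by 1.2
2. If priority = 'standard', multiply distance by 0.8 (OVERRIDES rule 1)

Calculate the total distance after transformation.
1810.4

Step 1: Rule 2 takes priority for records with priority = 'standard'
  - 2 records: 508 × 0.8 = 406.4
Step 2: Rule 1 applies to remaining records with region = 'north'
  - 1 records: 440 × 1.2 = 528.0
Step 3: Other records unchanged: 876
Step 4: Final sum = 406.4 + 528.0 + 876 = 1810.4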